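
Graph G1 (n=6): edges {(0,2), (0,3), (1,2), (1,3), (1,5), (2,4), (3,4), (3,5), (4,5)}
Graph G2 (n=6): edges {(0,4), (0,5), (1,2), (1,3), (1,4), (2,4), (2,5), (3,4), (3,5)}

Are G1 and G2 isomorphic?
Yes, isomorphic

The graphs are isomorphic.
One valid mapping φ: V(G1) → V(G2): 0→0, 1→3, 2→5, 3→4, 4→2, 5→1

Verify φ preserves adjacency — for each edge of G1, its image is an edge of G2:
  (0,2) → (φ(0),φ(2)) = (0,5) ∈ E(G2) ✓
  (0,3) → (φ(0),φ(3)) = (0,4) ∈ E(G2) ✓
  (1,2) → (φ(1),φ(2)) = (3,5) ∈ E(G2) ✓
  (1,3) → (φ(1),φ(3)) = (3,4) ∈ E(G2) ✓
  (1,5) → (φ(1),φ(5)) = (1,3) ∈ E(G2) ✓
  (2,4) → (φ(2),φ(4)) = (2,5) ∈ E(G2) ✓
  (3,4) → (φ(3),φ(4)) = (2,4) ∈ E(G2) ✓
  (3,5) → (φ(3),φ(5)) = (1,4) ∈ E(G2) ✓
  (4,5) → (φ(4),φ(5)) = (1,2) ∈ E(G2) ✓
All 9 edges of G1 map to edges of G2, and |E(G1)| = |E(G2)| = 9, so φ is a bijection on edges as well as vertices. Hence G1 ≅ G2.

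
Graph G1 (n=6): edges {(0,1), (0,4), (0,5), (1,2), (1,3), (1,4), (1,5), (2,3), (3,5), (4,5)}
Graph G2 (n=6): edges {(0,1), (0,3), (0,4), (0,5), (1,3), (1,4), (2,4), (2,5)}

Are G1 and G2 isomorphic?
No, not isomorphic

The graphs are NOT isomorphic.

Counting triangles (3-cliques): G1 has 6, G2 has 2.
Triangle count is an isomorphism invariant, so differing triangle counts rule out isomorphism.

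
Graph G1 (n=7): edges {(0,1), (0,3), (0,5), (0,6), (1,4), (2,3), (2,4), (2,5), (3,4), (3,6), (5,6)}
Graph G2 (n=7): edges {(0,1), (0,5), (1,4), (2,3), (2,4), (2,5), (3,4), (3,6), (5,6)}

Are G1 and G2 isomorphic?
No, not isomorphic

The graphs are NOT isomorphic.

Counting edges: G1 has 11 edge(s); G2 has 9 edge(s).
Edge count is an isomorphism invariant (a bijection on vertices induces a bijection on edges), so differing edge counts rule out isomorphism.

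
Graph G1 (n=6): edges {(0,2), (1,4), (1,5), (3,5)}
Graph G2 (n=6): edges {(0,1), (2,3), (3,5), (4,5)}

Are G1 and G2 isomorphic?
Yes, isomorphic

The graphs are isomorphic.
One valid mapping φ: V(G1) → V(G2): 0→0, 1→3, 2→1, 3→4, 4→2, 5→5

Verify φ preserves adjacency — for each edge of G1, its image is an edge of G2:
  (0,2) → (φ(0),φ(2)) = (0,1) ∈ E(G2) ✓
  (1,4) → (φ(1),φ(4)) = (2,3) ∈ E(G2) ✓
  (1,5) → (φ(1),φ(5)) = (3,5) ∈ E(G2) ✓
  (3,5) → (φ(3),φ(5)) = (4,5) ∈ E(G2) ✓
All 4 edges of G1 map to edges of G2, and |E(G1)| = |E(G2)| = 4, so φ is a bijection on edges as well as vertices. Hence G1 ≅ G2.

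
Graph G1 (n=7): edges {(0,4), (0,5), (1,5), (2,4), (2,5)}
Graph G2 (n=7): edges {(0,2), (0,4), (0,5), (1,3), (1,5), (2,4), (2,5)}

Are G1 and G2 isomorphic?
No, not isomorphic

The graphs are NOT isomorphic.

Counting edges: G1 has 5 edge(s); G2 has 7 edge(s).
Edge count is an isomorphism invariant (a bijection on vertices induces a bijection on edges), so differing edge counts rule out isomorphism.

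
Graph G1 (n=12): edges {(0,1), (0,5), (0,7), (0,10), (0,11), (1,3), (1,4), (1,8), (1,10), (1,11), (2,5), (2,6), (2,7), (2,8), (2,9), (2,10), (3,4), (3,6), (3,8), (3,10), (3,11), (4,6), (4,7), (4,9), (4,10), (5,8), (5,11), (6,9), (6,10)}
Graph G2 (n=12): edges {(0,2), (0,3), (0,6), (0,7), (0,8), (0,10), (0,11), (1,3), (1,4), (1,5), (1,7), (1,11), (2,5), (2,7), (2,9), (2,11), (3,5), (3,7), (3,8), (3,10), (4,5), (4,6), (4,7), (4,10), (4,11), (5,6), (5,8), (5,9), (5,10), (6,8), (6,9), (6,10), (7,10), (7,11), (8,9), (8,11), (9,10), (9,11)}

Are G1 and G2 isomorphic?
No, not isomorphic

The graphs are NOT isomorphic.

Degrees in G1: deg(0)=5, deg(1)=6, deg(2)=6, deg(3)=6, deg(4)=6, deg(5)=4, deg(6)=5, deg(7)=3, deg(8)=4, deg(9)=3, deg(10)=6, deg(11)=4.
Sorted degree sequence of G1: [6, 6, 6, 6, 6, 5, 5, 4, 4, 4, 3, 3].
Degrees in G2: deg(0)=7, deg(1)=5, deg(2)=5, deg(3)=6, deg(4)=6, deg(5)=8, deg(6)=6, deg(7)=7, deg(8)=6, deg(9)=6, deg(10)=7, deg(11)=7.
Sorted degree sequence of G2: [8, 7, 7, 7, 7, 6, 6, 6, 6, 6, 5, 5].
The (sorted) degree sequence is an isomorphism invariant, so since G1 and G2 have different degree sequences they cannot be isomorphic.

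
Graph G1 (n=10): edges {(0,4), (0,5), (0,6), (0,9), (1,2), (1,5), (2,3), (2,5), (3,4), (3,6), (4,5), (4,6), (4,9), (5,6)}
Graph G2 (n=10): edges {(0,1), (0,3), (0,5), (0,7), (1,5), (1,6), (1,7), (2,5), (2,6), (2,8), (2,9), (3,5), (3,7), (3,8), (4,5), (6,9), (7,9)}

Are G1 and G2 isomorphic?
No, not isomorphic

The graphs are NOT isomorphic.

Counting triangles (3-cliques): G1 has 7, G2 has 5.
Triangle count is an isomorphism invariant, so differing triangle counts rule out isomorphism.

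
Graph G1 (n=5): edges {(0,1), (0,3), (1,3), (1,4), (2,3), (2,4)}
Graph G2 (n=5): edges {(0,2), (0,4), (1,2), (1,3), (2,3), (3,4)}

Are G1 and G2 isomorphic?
Yes, isomorphic

The graphs are isomorphic.
One valid mapping φ: V(G1) → V(G2): 0→1, 1→2, 2→4, 3→3, 4→0

Verify φ preserves adjacency — for each edge of G1, its image is an edge of G2:
  (0,1) → (φ(0),φ(1)) = (1,2) ∈ E(G2) ✓
  (0,3) → (φ(0),φ(3)) = (1,3) ∈ E(G2) ✓
  (1,3) → (φ(1),φ(3)) = (2,3) ∈ E(G2) ✓
  (1,4) → (φ(1),φ(4)) = (0,2) ∈ E(G2) ✓
  (2,3) → (φ(2),φ(3)) = (3,4) ∈ E(G2) ✓
  (2,4) → (φ(2),φ(4)) = (0,4) ∈ E(G2) ✓
All 6 edges of G1 map to edges of G2, and |E(G1)| = |E(G2)| = 6, so φ is a bijection on edges as well as vertices. Hence G1 ≅ G2.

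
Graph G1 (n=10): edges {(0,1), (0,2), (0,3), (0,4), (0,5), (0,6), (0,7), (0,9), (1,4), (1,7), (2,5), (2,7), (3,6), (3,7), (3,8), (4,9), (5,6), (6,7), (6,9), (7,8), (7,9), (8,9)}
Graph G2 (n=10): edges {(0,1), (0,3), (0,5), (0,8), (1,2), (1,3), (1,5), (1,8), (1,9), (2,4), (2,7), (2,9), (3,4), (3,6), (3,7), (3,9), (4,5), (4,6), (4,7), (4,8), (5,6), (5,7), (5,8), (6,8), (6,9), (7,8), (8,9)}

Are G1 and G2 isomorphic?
No, not isomorphic

The graphs are NOT isomorphic.

Degrees in G1: deg(0)=8, deg(1)=3, deg(2)=3, deg(3)=4, deg(4)=3, deg(5)=3, deg(6)=5, deg(7)=7, deg(8)=3, deg(9)=5.
Sorted degree sequence of G1: [8, 7, 5, 5, 4, 3, 3, 3, 3, 3].
Degrees in G2: deg(0)=4, deg(1)=6, deg(2)=4, deg(3)=6, deg(4)=6, deg(5)=6, deg(6)=5, deg(7)=5, deg(8)=7, deg(9)=5.
Sorted degree sequence of G2: [7, 6, 6, 6, 6, 5, 5, 5, 4, 4].
The (sorted) degree sequence is an isomorphism invariant, so since G1 and G2 have different degree sequences they cannot be isomorphic.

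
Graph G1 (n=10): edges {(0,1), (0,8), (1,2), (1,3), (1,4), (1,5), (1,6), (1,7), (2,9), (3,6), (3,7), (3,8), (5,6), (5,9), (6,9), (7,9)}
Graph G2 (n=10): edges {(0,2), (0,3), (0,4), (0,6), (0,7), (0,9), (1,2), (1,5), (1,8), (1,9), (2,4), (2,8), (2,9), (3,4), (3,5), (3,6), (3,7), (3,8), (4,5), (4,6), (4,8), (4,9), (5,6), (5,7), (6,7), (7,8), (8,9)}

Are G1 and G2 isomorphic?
No, not isomorphic

The graphs are NOT isomorphic.

Counting triangles (3-cliques): G1 has 4, G2 has 24.
Triangle count is an isomorphism invariant, so differing triangle counts rule out isomorphism.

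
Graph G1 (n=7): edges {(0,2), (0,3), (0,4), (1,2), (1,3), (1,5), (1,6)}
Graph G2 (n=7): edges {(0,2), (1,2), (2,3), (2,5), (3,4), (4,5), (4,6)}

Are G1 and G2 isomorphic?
Yes, isomorphic

The graphs are isomorphic.
One valid mapping φ: V(G1) → V(G2): 0→4, 1→2, 2→5, 3→3, 4→6, 5→0, 6→1

Verify φ preserves adjacency — for each edge of G1, its image is an edge of G2:
  (0,2) → (φ(0),φ(2)) = (4,5) ∈ E(G2) ✓
  (0,3) → (φ(0),φ(3)) = (3,4) ∈ E(G2) ✓
  (0,4) → (φ(0),φ(4)) = (4,6) ∈ E(G2) ✓
  (1,2) → (φ(1),φ(2)) = (2,5) ∈ E(G2) ✓
  (1,3) → (φ(1),φ(3)) = (2,3) ∈ E(G2) ✓
  (1,5) → (φ(1),φ(5)) = (0,2) ∈ E(G2) ✓
  (1,6) → (φ(1),φ(6)) = (1,2) ∈ E(G2) ✓
All 7 edges of G1 map to edges of G2, and |E(G1)| = |E(G2)| = 7, so φ is a bijection on edges as well as vertices. Hence G1 ≅ G2.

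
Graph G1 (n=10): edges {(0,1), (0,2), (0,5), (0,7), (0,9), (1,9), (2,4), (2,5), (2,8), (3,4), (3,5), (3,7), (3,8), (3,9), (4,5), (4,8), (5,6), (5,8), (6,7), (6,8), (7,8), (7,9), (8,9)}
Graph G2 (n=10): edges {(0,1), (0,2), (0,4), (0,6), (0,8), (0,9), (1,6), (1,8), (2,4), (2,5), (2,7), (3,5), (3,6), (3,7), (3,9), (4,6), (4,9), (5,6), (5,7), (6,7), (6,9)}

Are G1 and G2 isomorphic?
No, not isomorphic

The graphs are NOT isomorphic.

Degrees in G1: deg(0)=5, deg(1)=2, deg(2)=4, deg(3)=5, deg(4)=4, deg(5)=6, deg(6)=3, deg(7)=5, deg(8)=7, deg(9)=5.
Sorted degree sequence of G1: [7, 6, 5, 5, 5, 5, 4, 4, 3, 2].
Degrees in G2: deg(0)=6, deg(1)=3, deg(2)=4, deg(3)=4, deg(4)=4, deg(5)=4, deg(6)=7, deg(7)=4, deg(8)=2, deg(9)=4.
Sorted degree sequence of G2: [7, 6, 4, 4, 4, 4, 4, 4, 3, 2].
The (sorted) degree sequence is an isomorphism invariant, so since G1 and G2 have different degree sequences they cannot be isomorphic.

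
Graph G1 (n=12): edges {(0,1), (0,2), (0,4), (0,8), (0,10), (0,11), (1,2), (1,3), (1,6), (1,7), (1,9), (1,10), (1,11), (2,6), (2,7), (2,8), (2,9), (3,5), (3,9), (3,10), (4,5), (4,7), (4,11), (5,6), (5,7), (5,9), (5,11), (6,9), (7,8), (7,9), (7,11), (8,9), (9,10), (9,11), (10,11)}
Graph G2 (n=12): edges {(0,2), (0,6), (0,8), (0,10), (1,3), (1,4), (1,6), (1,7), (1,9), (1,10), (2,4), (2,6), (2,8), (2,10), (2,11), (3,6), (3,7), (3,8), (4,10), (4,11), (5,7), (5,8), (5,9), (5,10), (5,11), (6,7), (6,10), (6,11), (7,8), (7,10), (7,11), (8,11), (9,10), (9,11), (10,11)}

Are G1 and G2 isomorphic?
Yes, isomorphic

The graphs are isomorphic.
One valid mapping φ: V(G1) → V(G2): 0→8, 1→11, 2→2, 3→9, 4→3, 5→1, 6→4, 7→6, 8→0, 9→10, 10→5, 11→7

Verify φ preserves adjacency — for each edge of G1, its image is an edge of G2:
  (0,1) → (φ(0),φ(1)) = (8,11) ∈ E(G2) ✓
  (0,2) → (φ(0),φ(2)) = (2,8) ∈ E(G2) ✓
  (0,4) → (φ(0),φ(4)) = (3,8) ∈ E(G2) ✓
  (0,8) → (φ(0),φ(8)) = (0,8) ∈ E(G2) ✓
  (0,10) → (φ(0),φ(10)) = (5,8) ∈ E(G2) ✓
  (0,11) → (φ(0),φ(11)) = (7,8) ∈ E(G2) ✓
  (1,2) → (φ(1),φ(2)) = (2,11) ∈ E(G2) ✓
  (1,3) → (φ(1),φ(3)) = (9,11) ∈ E(G2) ✓
  (1,6) → (φ(1),φ(6)) = (4,11) ∈ E(G2) ✓
  (1,7) → (φ(1),φ(7)) = (6,11) ∈ E(G2) ✓
  (1,9) → (φ(1),φ(9)) = (10,11) ∈ E(G2) ✓
  (1,10) → (φ(1),φ(10)) = (5,11) ∈ E(G2) ✓
  (1,11) → (φ(1),φ(11)) = (7,11) ∈ E(G2) ✓
  (2,6) → (φ(2),φ(6)) = (2,4) ∈ E(G2) ✓
  (2,7) → (φ(2),φ(7)) = (2,6) ∈ E(G2) ✓
  (2,8) → (φ(2),φ(8)) = (0,2) ∈ E(G2) ✓
  (2,9) → (φ(2),φ(9)) = (2,10) ∈ E(G2) ✓
  (3,5) → (φ(3),φ(5)) = (1,9) ∈ E(G2) ✓
  (3,9) → (φ(3),φ(9)) = (9,10) ∈ E(G2) ✓
  (3,10) → (φ(3),φ(10)) = (5,9) ∈ E(G2) ✓
  (4,5) → (φ(4),φ(5)) = (1,3) ∈ E(G2) ✓
  (4,7) → (φ(4),φ(7)) = (3,6) ∈ E(G2) ✓
  (4,11) → (φ(4),φ(11)) = (3,7) ∈ E(G2) ✓
  (5,6) → (φ(5),φ(6)) = (1,4) ∈ E(G2) ✓
  (5,7) → (φ(5),φ(7)) = (1,6) ∈ E(G2) ✓
  (5,9) → (φ(5),φ(9)) = (1,10) ∈ E(G2) ✓
  (5,11) → (φ(5),φ(11)) = (1,7) ∈ E(G2) ✓
  (6,9) → (φ(6),φ(9)) = (4,10) ∈ E(G2) ✓
  (7,8) → (φ(7),φ(8)) = (0,6) ∈ E(G2) ✓
  (7,9) → (φ(7),φ(9)) = (6,10) ∈ E(G2) ✓
  (7,11) → (φ(7),φ(11)) = (6,7) ∈ E(G2) ✓
  (8,9) → (φ(8),φ(9)) = (0,10) ∈ E(G2) ✓
  (9,10) → (φ(9),φ(10)) = (5,10) ∈ E(G2) ✓
  (9,11) → (φ(9),φ(11)) = (7,10) ∈ E(G2) ✓
  (10,11) → (φ(10),φ(11)) = (5,7) ∈ E(G2) ✓
All 35 edges of G1 map to edges of G2, and |E(G1)| = |E(G2)| = 35, so φ is a bijection on edges as well as vertices. Hence G1 ≅ G2.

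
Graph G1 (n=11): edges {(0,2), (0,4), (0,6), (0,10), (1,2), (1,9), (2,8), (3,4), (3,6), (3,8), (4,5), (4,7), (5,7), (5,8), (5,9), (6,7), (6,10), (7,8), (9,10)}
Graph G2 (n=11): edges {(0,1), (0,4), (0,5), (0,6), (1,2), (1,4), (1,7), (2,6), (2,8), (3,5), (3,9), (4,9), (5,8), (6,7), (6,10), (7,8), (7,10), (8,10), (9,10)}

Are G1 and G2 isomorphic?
Yes, isomorphic

The graphs are isomorphic.
One valid mapping φ: V(G1) → V(G2): 0→0, 1→3, 2→5, 3→2, 4→6, 5→10, 6→1, 7→7, 8→8, 9→9, 10→4

Verify φ preserves adjacency — for each edge of G1, its image is an edge of G2:
  (0,2) → (φ(0),φ(2)) = (0,5) ∈ E(G2) ✓
  (0,4) → (φ(0),φ(4)) = (0,6) ∈ E(G2) ✓
  (0,6) → (φ(0),φ(6)) = (0,1) ∈ E(G2) ✓
  (0,10) → (φ(0),φ(10)) = (0,4) ∈ E(G2) ✓
  (1,2) → (φ(1),φ(2)) = (3,5) ∈ E(G2) ✓
  (1,9) → (φ(1),φ(9)) = (3,9) ∈ E(G2) ✓
  (2,8) → (φ(2),φ(8)) = (5,8) ∈ E(G2) ✓
  (3,4) → (φ(3),φ(4)) = (2,6) ∈ E(G2) ✓
  (3,6) → (φ(3),φ(6)) = (1,2) ∈ E(G2) ✓
  (3,8) → (φ(3),φ(8)) = (2,8) ∈ E(G2) ✓
  (4,5) → (φ(4),φ(5)) = (6,10) ∈ E(G2) ✓
  (4,7) → (φ(4),φ(7)) = (6,7) ∈ E(G2) ✓
  (5,7) → (φ(5),φ(7)) = (7,10) ∈ E(G2) ✓
  (5,8) → (φ(5),φ(8)) = (8,10) ∈ E(G2) ✓
  (5,9) → (φ(5),φ(9)) = (9,10) ∈ E(G2) ✓
  (6,7) → (φ(6),φ(7)) = (1,7) ∈ E(G2) ✓
  (6,10) → (φ(6),φ(10)) = (1,4) ∈ E(G2) ✓
  (7,8) → (φ(7),φ(8)) = (7,8) ∈ E(G2) ✓
  (9,10) → (φ(9),φ(10)) = (4,9) ∈ E(G2) ✓
All 19 edges of G1 map to edges of G2, and |E(G1)| = |E(G2)| = 19, so φ is a bijection on edges as well as vertices. Hence G1 ≅ G2.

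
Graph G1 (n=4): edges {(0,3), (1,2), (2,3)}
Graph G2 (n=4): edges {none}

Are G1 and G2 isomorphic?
No, not isomorphic

The graphs are NOT isomorphic.

Degrees in G1: deg(0)=1, deg(1)=1, deg(2)=2, deg(3)=2.
Sorted degree sequence of G1: [2, 2, 1, 1].
Degrees in G2: deg(0)=0, deg(1)=0, deg(2)=0, deg(3)=0.
Sorted degree sequence of G2: [0, 0, 0, 0].
The (sorted) degree sequence is an isomorphism invariant, so since G1 and G2 have different degree sequences they cannot be isomorphic.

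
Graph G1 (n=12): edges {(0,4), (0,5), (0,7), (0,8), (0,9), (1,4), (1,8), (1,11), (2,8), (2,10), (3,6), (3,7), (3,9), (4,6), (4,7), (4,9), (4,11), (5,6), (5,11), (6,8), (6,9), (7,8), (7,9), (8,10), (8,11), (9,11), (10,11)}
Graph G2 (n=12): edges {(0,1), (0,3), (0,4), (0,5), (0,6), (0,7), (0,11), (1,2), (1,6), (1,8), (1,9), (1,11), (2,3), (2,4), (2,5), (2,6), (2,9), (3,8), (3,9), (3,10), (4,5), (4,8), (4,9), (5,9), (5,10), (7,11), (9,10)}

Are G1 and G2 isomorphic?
Yes, isomorphic

The graphs are isomorphic.
One valid mapping φ: V(G1) → V(G2): 0→4, 1→6, 2→7, 3→10, 4→2, 5→8, 6→3, 7→5, 8→0, 9→9, 10→11, 11→1

Verify φ preserves adjacency — for each edge of G1, its image is an edge of G2:
  (0,4) → (φ(0),φ(4)) = (2,4) ∈ E(G2) ✓
  (0,5) → (φ(0),φ(5)) = (4,8) ∈ E(G2) ✓
  (0,7) → (φ(0),φ(7)) = (4,5) ∈ E(G2) ✓
  (0,8) → (φ(0),φ(8)) = (0,4) ∈ E(G2) ✓
  (0,9) → (φ(0),φ(9)) = (4,9) ∈ E(G2) ✓
  (1,4) → (φ(1),φ(4)) = (2,6) ∈ E(G2) ✓
  (1,8) → (φ(1),φ(8)) = (0,6) ∈ E(G2) ✓
  (1,11) → (φ(1),φ(11)) = (1,6) ∈ E(G2) ✓
  (2,8) → (φ(2),φ(8)) = (0,7) ∈ E(G2) ✓
  (2,10) → (φ(2),φ(10)) = (7,11) ∈ E(G2) ✓
  (3,6) → (φ(3),φ(6)) = (3,10) ∈ E(G2) ✓
  (3,7) → (φ(3),φ(7)) = (5,10) ∈ E(G2) ✓
  (3,9) → (φ(3),φ(9)) = (9,10) ∈ E(G2) ✓
  (4,6) → (φ(4),φ(6)) = (2,3) ∈ E(G2) ✓
  (4,7) → (φ(4),φ(7)) = (2,5) ∈ E(G2) ✓
  (4,9) → (φ(4),φ(9)) = (2,9) ∈ E(G2) ✓
  (4,11) → (φ(4),φ(11)) = (1,2) ∈ E(G2) ✓
  (5,6) → (φ(5),φ(6)) = (3,8) ∈ E(G2) ✓
  (5,11) → (φ(5),φ(11)) = (1,8) ∈ E(G2) ✓
  (6,8) → (φ(6),φ(8)) = (0,3) ∈ E(G2) ✓
  (6,9) → (φ(6),φ(9)) = (3,9) ∈ E(G2) ✓
  (7,8) → (φ(7),φ(8)) = (0,5) ∈ E(G2) ✓
  (7,9) → (φ(7),φ(9)) = (5,9) ∈ E(G2) ✓
  (8,10) → (φ(8),φ(10)) = (0,11) ∈ E(G2) ✓
  (8,11) → (φ(8),φ(11)) = (0,1) ∈ E(G2) ✓
  (9,11) → (φ(9),φ(11)) = (1,9) ∈ E(G2) ✓
  (10,11) → (φ(10),φ(11)) = (1,11) ∈ E(G2) ✓
All 27 edges of G1 map to edges of G2, and |E(G1)| = |E(G2)| = 27, so φ is a bijection on edges as well as vertices. Hence G1 ≅ G2.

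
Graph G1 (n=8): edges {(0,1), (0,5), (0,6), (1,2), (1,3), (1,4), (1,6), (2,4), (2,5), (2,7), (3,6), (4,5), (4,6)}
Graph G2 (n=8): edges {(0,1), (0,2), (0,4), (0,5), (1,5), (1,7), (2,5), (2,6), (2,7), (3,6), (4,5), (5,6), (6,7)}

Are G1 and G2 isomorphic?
Yes, isomorphic

The graphs are isomorphic.
One valid mapping φ: V(G1) → V(G2): 0→1, 1→5, 2→6, 3→4, 4→2, 5→7, 6→0, 7→3

Verify φ preserves adjacency — for each edge of G1, its image is an edge of G2:
  (0,1) → (φ(0),φ(1)) = (1,5) ∈ E(G2) ✓
  (0,5) → (φ(0),φ(5)) = (1,7) ∈ E(G2) ✓
  (0,6) → (φ(0),φ(6)) = (0,1) ∈ E(G2) ✓
  (1,2) → (φ(1),φ(2)) = (5,6) ∈ E(G2) ✓
  (1,3) → (φ(1),φ(3)) = (4,5) ∈ E(G2) ✓
  (1,4) → (φ(1),φ(4)) = (2,5) ∈ E(G2) ✓
  (1,6) → (φ(1),φ(6)) = (0,5) ∈ E(G2) ✓
  (2,4) → (φ(2),φ(4)) = (2,6) ∈ E(G2) ✓
  (2,5) → (φ(2),φ(5)) = (6,7) ∈ E(G2) ✓
  (2,7) → (φ(2),φ(7)) = (3,6) ∈ E(G2) ✓
  (3,6) → (φ(3),φ(6)) = (0,4) ∈ E(G2) ✓
  (4,5) → (φ(4),φ(5)) = (2,7) ∈ E(G2) ✓
  (4,6) → (φ(4),φ(6)) = (0,2) ∈ E(G2) ✓
All 13 edges of G1 map to edges of G2, and |E(G1)| = |E(G2)| = 13, so φ is a bijection on edges as well as vertices. Hence G1 ≅ G2.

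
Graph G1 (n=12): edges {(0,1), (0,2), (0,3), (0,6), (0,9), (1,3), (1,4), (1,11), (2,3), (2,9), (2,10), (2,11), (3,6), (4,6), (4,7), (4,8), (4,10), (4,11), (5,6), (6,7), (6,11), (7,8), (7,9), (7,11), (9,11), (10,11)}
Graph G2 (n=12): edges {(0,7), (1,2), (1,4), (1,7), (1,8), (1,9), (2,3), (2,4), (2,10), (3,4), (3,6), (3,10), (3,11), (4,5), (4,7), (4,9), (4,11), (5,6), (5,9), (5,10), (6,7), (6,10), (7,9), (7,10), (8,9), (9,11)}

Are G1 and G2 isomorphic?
Yes, isomorphic

The graphs are isomorphic.
One valid mapping φ: V(G1) → V(G2): 0→10, 1→5, 2→3, 3→6, 4→9, 5→0, 6→7, 7→1, 8→8, 9→2, 10→11, 11→4

Verify φ preserves adjacency — for each edge of G1, its image is an edge of G2:
  (0,1) → (φ(0),φ(1)) = (5,10) ∈ E(G2) ✓
  (0,2) → (φ(0),φ(2)) = (3,10) ∈ E(G2) ✓
  (0,3) → (φ(0),φ(3)) = (6,10) ∈ E(G2) ✓
  (0,6) → (φ(0),φ(6)) = (7,10) ∈ E(G2) ✓
  (0,9) → (φ(0),φ(9)) = (2,10) ∈ E(G2) ✓
  (1,3) → (φ(1),φ(3)) = (5,6) ∈ E(G2) ✓
  (1,4) → (φ(1),φ(4)) = (5,9) ∈ E(G2) ✓
  (1,11) → (φ(1),φ(11)) = (4,5) ∈ E(G2) ✓
  (2,3) → (φ(2),φ(3)) = (3,6) ∈ E(G2) ✓
  (2,9) → (φ(2),φ(9)) = (2,3) ∈ E(G2) ✓
  (2,10) → (φ(2),φ(10)) = (3,11) ∈ E(G2) ✓
  (2,11) → (φ(2),φ(11)) = (3,4) ∈ E(G2) ✓
  (3,6) → (φ(3),φ(6)) = (6,7) ∈ E(G2) ✓
  (4,6) → (φ(4),φ(6)) = (7,9) ∈ E(G2) ✓
  (4,7) → (φ(4),φ(7)) = (1,9) ∈ E(G2) ✓
  (4,8) → (φ(4),φ(8)) = (8,9) ∈ E(G2) ✓
  (4,10) → (φ(4),φ(10)) = (9,11) ∈ E(G2) ✓
  (4,11) → (φ(4),φ(11)) = (4,9) ∈ E(G2) ✓
  (5,6) → (φ(5),φ(6)) = (0,7) ∈ E(G2) ✓
  (6,7) → (φ(6),φ(7)) = (1,7) ∈ E(G2) ✓
  (6,11) → (φ(6),φ(11)) = (4,7) ∈ E(G2) ✓
  (7,8) → (φ(7),φ(8)) = (1,8) ∈ E(G2) ✓
  (7,9) → (φ(7),φ(9)) = (1,2) ∈ E(G2) ✓
  (7,11) → (φ(7),φ(11)) = (1,4) ∈ E(G2) ✓
  (9,11) → (φ(9),φ(11)) = (2,4) ∈ E(G2) ✓
  (10,11) → (φ(10),φ(11)) = (4,11) ∈ E(G2) ✓
All 26 edges of G1 map to edges of G2, and |E(G1)| = |E(G2)| = 26, so φ is a bijection on edges as well as vertices. Hence G1 ≅ G2.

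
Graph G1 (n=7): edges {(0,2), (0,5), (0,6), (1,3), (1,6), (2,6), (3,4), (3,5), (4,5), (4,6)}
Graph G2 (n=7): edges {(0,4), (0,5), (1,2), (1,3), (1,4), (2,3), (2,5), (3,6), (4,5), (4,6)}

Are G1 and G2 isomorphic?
Yes, isomorphic

The graphs are isomorphic.
One valid mapping φ: V(G1) → V(G2): 0→5, 1→6, 2→0, 3→3, 4→1, 5→2, 6→4

Verify φ preserves adjacency — for each edge of G1, its image is an edge of G2:
  (0,2) → (φ(0),φ(2)) = (0,5) ∈ E(G2) ✓
  (0,5) → (φ(0),φ(5)) = (2,5) ∈ E(G2) ✓
  (0,6) → (φ(0),φ(6)) = (4,5) ∈ E(G2) ✓
  (1,3) → (φ(1),φ(3)) = (3,6) ∈ E(G2) ✓
  (1,6) → (φ(1),φ(6)) = (4,6) ∈ E(G2) ✓
  (2,6) → (φ(2),φ(6)) = (0,4) ∈ E(G2) ✓
  (3,4) → (φ(3),φ(4)) = (1,3) ∈ E(G2) ✓
  (3,5) → (φ(3),φ(5)) = (2,3) ∈ E(G2) ✓
  (4,5) → (φ(4),φ(5)) = (1,2) ∈ E(G2) ✓
  (4,6) → (φ(4),φ(6)) = (1,4) ∈ E(G2) ✓
All 10 edges of G1 map to edges of G2, and |E(G1)| = |E(G2)| = 10, so φ is a bijection on edges as well as vertices. Hence G1 ≅ G2.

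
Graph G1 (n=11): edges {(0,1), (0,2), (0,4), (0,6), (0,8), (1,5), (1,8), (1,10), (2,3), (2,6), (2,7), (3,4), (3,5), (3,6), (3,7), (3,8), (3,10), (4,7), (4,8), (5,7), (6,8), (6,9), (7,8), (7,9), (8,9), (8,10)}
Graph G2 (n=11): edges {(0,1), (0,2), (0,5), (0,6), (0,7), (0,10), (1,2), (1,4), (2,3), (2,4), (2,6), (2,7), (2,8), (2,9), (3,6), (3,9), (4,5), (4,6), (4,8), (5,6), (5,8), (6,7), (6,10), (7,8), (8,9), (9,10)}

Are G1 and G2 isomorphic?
Yes, isomorphic

The graphs are isomorphic.
One valid mapping φ: V(G1) → V(G2): 0→8, 1→9, 2→5, 3→6, 4→7, 5→10, 6→4, 7→0, 8→2, 9→1, 10→3

Verify φ preserves adjacency — for each edge of G1, its image is an edge of G2:
  (0,1) → (φ(0),φ(1)) = (8,9) ∈ E(G2) ✓
  (0,2) → (φ(0),φ(2)) = (5,8) ∈ E(G2) ✓
  (0,4) → (φ(0),φ(4)) = (7,8) ∈ E(G2) ✓
  (0,6) → (φ(0),φ(6)) = (4,8) ∈ E(G2) ✓
  (0,8) → (φ(0),φ(8)) = (2,8) ∈ E(G2) ✓
  (1,5) → (φ(1),φ(5)) = (9,10) ∈ E(G2) ✓
  (1,8) → (φ(1),φ(8)) = (2,9) ∈ E(G2) ✓
  (1,10) → (φ(1),φ(10)) = (3,9) ∈ E(G2) ✓
  (2,3) → (φ(2),φ(3)) = (5,6) ∈ E(G2) ✓
  (2,6) → (φ(2),φ(6)) = (4,5) ∈ E(G2) ✓
  (2,7) → (φ(2),φ(7)) = (0,5) ∈ E(G2) ✓
  (3,4) → (φ(3),φ(4)) = (6,7) ∈ E(G2) ✓
  (3,5) → (φ(3),φ(5)) = (6,10) ∈ E(G2) ✓
  (3,6) → (φ(3),φ(6)) = (4,6) ∈ E(G2) ✓
  (3,7) → (φ(3),φ(7)) = (0,6) ∈ E(G2) ✓
  (3,8) → (φ(3),φ(8)) = (2,6) ∈ E(G2) ✓
  (3,10) → (φ(3),φ(10)) = (3,6) ∈ E(G2) ✓
  (4,7) → (φ(4),φ(7)) = (0,7) ∈ E(G2) ✓
  (4,8) → (φ(4),φ(8)) = (2,7) ∈ E(G2) ✓
  (5,7) → (φ(5),φ(7)) = (0,10) ∈ E(G2) ✓
  (6,8) → (φ(6),φ(8)) = (2,4) ∈ E(G2) ✓
  (6,9) → (φ(6),φ(9)) = (1,4) ∈ E(G2) ✓
  (7,8) → (φ(7),φ(8)) = (0,2) ∈ E(G2) ✓
  (7,9) → (φ(7),φ(9)) = (0,1) ∈ E(G2) ✓
  (8,9) → (φ(8),φ(9)) = (1,2) ∈ E(G2) ✓
  (8,10) → (φ(8),φ(10)) = (2,3) ∈ E(G2) ✓
All 26 edges of G1 map to edges of G2, and |E(G1)| = |E(G2)| = 26, so φ is a bijection on edges as well as vertices. Hence G1 ≅ G2.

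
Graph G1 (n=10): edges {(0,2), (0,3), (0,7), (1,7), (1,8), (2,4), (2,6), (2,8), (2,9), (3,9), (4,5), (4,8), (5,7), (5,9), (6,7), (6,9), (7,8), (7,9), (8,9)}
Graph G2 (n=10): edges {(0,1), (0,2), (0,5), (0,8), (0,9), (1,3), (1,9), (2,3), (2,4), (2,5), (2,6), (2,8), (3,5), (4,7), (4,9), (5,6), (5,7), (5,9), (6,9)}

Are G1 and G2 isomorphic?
Yes, isomorphic

The graphs are isomorphic.
One valid mapping φ: V(G1) → V(G2): 0→4, 1→8, 2→9, 3→7, 4→1, 5→3, 6→6, 7→2, 8→0, 9→5

Verify φ preserves adjacency — for each edge of G1, its image is an edge of G2:
  (0,2) → (φ(0),φ(2)) = (4,9) ∈ E(G2) ✓
  (0,3) → (φ(0),φ(3)) = (4,7) ∈ E(G2) ✓
  (0,7) → (φ(0),φ(7)) = (2,4) ∈ E(G2) ✓
  (1,7) → (φ(1),φ(7)) = (2,8) ∈ E(G2) ✓
  (1,8) → (φ(1),φ(8)) = (0,8) ∈ E(G2) ✓
  (2,4) → (φ(2),φ(4)) = (1,9) ∈ E(G2) ✓
  (2,6) → (φ(2),φ(6)) = (6,9) ∈ E(G2) ✓
  (2,8) → (φ(2),φ(8)) = (0,9) ∈ E(G2) ✓
  (2,9) → (φ(2),φ(9)) = (5,9) ∈ E(G2) ✓
  (3,9) → (φ(3),φ(9)) = (5,7) ∈ E(G2) ✓
  (4,5) → (φ(4),φ(5)) = (1,3) ∈ E(G2) ✓
  (4,8) → (φ(4),φ(8)) = (0,1) ∈ E(G2) ✓
  (5,7) → (φ(5),φ(7)) = (2,3) ∈ E(G2) ✓
  (5,9) → (φ(5),φ(9)) = (3,5) ∈ E(G2) ✓
  (6,7) → (φ(6),φ(7)) = (2,6) ∈ E(G2) ✓
  (6,9) → (φ(6),φ(9)) = (5,6) ∈ E(G2) ✓
  (7,8) → (φ(7),φ(8)) = (0,2) ∈ E(G2) ✓
  (7,9) → (φ(7),φ(9)) = (2,5) ∈ E(G2) ✓
  (8,9) → (φ(8),φ(9)) = (0,5) ∈ E(G2) ✓
All 19 edges of G1 map to edges of G2, and |E(G1)| = |E(G2)| = 19, so φ is a bijection on edges as well as vertices. Hence G1 ≅ G2.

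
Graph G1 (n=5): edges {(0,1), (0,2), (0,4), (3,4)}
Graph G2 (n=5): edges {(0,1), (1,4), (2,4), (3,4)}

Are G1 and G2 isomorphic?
Yes, isomorphic

The graphs are isomorphic.
One valid mapping φ: V(G1) → V(G2): 0→4, 1→2, 2→3, 3→0, 4→1

Verify φ preserves adjacency — for each edge of G1, its image is an edge of G2:
  (0,1) → (φ(0),φ(1)) = (2,4) ∈ E(G2) ✓
  (0,2) → (φ(0),φ(2)) = (3,4) ∈ E(G2) ✓
  (0,4) → (φ(0),φ(4)) = (1,4) ∈ E(G2) ✓
  (3,4) → (φ(3),φ(4)) = (0,1) ∈ E(G2) ✓
All 4 edges of G1 map to edges of G2, and |E(G1)| = |E(G2)| = 4, so φ is a bijection on edges as well as vertices. Hence G1 ≅ G2.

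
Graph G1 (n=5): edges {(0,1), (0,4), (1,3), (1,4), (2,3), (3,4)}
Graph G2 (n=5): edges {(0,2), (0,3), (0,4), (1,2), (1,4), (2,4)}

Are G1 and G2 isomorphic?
Yes, isomorphic

The graphs are isomorphic.
One valid mapping φ: V(G1) → V(G2): 0→1, 1→4, 2→3, 3→0, 4→2

Verify φ preserves adjacency — for each edge of G1, its image is an edge of G2:
  (0,1) → (φ(0),φ(1)) = (1,4) ∈ E(G2) ✓
  (0,4) → (φ(0),φ(4)) = (1,2) ∈ E(G2) ✓
  (1,3) → (φ(1),φ(3)) = (0,4) ∈ E(G2) ✓
  (1,4) → (φ(1),φ(4)) = (2,4) ∈ E(G2) ✓
  (2,3) → (φ(2),φ(3)) = (0,3) ∈ E(G2) ✓
  (3,4) → (φ(3),φ(4)) = (0,2) ∈ E(G2) ✓
All 6 edges of G1 map to edges of G2, and |E(G1)| = |E(G2)| = 6, so φ is a bijection on edges as well as vertices. Hence G1 ≅ G2.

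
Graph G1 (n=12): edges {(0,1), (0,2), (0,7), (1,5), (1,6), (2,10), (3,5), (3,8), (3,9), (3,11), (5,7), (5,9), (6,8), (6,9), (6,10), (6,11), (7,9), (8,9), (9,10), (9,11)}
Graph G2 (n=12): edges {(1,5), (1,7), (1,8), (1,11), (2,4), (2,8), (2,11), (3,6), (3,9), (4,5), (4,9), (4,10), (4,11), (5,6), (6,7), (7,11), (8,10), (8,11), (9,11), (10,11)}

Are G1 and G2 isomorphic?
Yes, isomorphic

The graphs are isomorphic.
One valid mapping φ: V(G1) → V(G2): 0→6, 1→5, 2→3, 3→8, 4→0, 5→1, 6→4, 7→7, 8→2, 9→11, 10→9, 11→10

Verify φ preserves adjacency — for each edge of G1, its image is an edge of G2:
  (0,1) → (φ(0),φ(1)) = (5,6) ∈ E(G2) ✓
  (0,2) → (φ(0),φ(2)) = (3,6) ∈ E(G2) ✓
  (0,7) → (φ(0),φ(7)) = (6,7) ∈ E(G2) ✓
  (1,5) → (φ(1),φ(5)) = (1,5) ∈ E(G2) ✓
  (1,6) → (φ(1),φ(6)) = (4,5) ∈ E(G2) ✓
  (2,10) → (φ(2),φ(10)) = (3,9) ∈ E(G2) ✓
  (3,5) → (φ(3),φ(5)) = (1,8) ∈ E(G2) ✓
  (3,8) → (φ(3),φ(8)) = (2,8) ∈ E(G2) ✓
  (3,9) → (φ(3),φ(9)) = (8,11) ∈ E(G2) ✓
  (3,11) → (φ(3),φ(11)) = (8,10) ∈ E(G2) ✓
  (5,7) → (φ(5),φ(7)) = (1,7) ∈ E(G2) ✓
  (5,9) → (φ(5),φ(9)) = (1,11) ∈ E(G2) ✓
  (6,8) → (φ(6),φ(8)) = (2,4) ∈ E(G2) ✓
  (6,9) → (φ(6),φ(9)) = (4,11) ∈ E(G2) ✓
  (6,10) → (φ(6),φ(10)) = (4,9) ∈ E(G2) ✓
  (6,11) → (φ(6),φ(11)) = (4,10) ∈ E(G2) ✓
  (7,9) → (φ(7),φ(9)) = (7,11) ∈ E(G2) ✓
  (8,9) → (φ(8),φ(9)) = (2,11) ∈ E(G2) ✓
  (9,10) → (φ(9),φ(10)) = (9,11) ∈ E(G2) ✓
  (9,11) → (φ(9),φ(11)) = (10,11) ∈ E(G2) ✓
All 20 edges of G1 map to edges of G2, and |E(G1)| = |E(G2)| = 20, so φ is a bijection on edges as well as vertices. Hence G1 ≅ G2.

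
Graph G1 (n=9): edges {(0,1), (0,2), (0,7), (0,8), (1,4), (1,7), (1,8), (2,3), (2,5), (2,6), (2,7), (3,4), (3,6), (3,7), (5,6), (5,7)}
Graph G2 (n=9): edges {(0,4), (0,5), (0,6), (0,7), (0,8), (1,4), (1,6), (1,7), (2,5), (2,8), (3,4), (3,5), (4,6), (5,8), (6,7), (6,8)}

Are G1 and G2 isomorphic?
Yes, isomorphic

The graphs are isomorphic.
One valid mapping φ: V(G1) → V(G2): 0→8, 1→5, 2→6, 3→4, 4→3, 5→7, 6→1, 7→0, 8→2

Verify φ preserves adjacency — for each edge of G1, its image is an edge of G2:
  (0,1) → (φ(0),φ(1)) = (5,8) ∈ E(G2) ✓
  (0,2) → (φ(0),φ(2)) = (6,8) ∈ E(G2) ✓
  (0,7) → (φ(0),φ(7)) = (0,8) ∈ E(G2) ✓
  (0,8) → (φ(0),φ(8)) = (2,8) ∈ E(G2) ✓
  (1,4) → (φ(1),φ(4)) = (3,5) ∈ E(G2) ✓
  (1,7) → (φ(1),φ(7)) = (0,5) ∈ E(G2) ✓
  (1,8) → (φ(1),φ(8)) = (2,5) ∈ E(G2) ✓
  (2,3) → (φ(2),φ(3)) = (4,6) ∈ E(G2) ✓
  (2,5) → (φ(2),φ(5)) = (6,7) ∈ E(G2) ✓
  (2,6) → (φ(2),φ(6)) = (1,6) ∈ E(G2) ✓
  (2,7) → (φ(2),φ(7)) = (0,6) ∈ E(G2) ✓
  (3,4) → (φ(3),φ(4)) = (3,4) ∈ E(G2) ✓
  (3,6) → (φ(3),φ(6)) = (1,4) ∈ E(G2) ✓
  (3,7) → (φ(3),φ(7)) = (0,4) ∈ E(G2) ✓
  (5,6) → (φ(5),φ(6)) = (1,7) ∈ E(G2) ✓
  (5,7) → (φ(5),φ(7)) = (0,7) ∈ E(G2) ✓
All 16 edges of G1 map to edges of G2, and |E(G1)| = |E(G2)| = 16, so φ is a bijection on edges as well as vertices. Hence G1 ≅ G2.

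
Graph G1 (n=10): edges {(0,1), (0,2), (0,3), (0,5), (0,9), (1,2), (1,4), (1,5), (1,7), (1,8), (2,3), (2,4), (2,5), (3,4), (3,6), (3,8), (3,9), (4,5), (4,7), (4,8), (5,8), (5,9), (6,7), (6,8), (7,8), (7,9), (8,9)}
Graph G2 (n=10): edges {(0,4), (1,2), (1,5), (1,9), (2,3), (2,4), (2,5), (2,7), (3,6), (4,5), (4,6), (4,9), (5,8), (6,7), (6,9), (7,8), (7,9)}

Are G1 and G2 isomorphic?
No, not isomorphic

The graphs are NOT isomorphic.

Degrees in G1: deg(0)=5, deg(1)=6, deg(2)=5, deg(3)=6, deg(4)=6, deg(5)=6, deg(6)=3, deg(7)=5, deg(8)=7, deg(9)=5.
Sorted degree sequence of G1: [7, 6, 6, 6, 6, 5, 5, 5, 5, 3].
Degrees in G2: deg(0)=1, deg(1)=3, deg(2)=5, deg(3)=2, deg(4)=5, deg(5)=4, deg(6)=4, deg(7)=4, deg(8)=2, deg(9)=4.
Sorted degree sequence of G2: [5, 5, 4, 4, 4, 4, 3, 2, 2, 1].
The (sorted) degree sequence is an isomorphism invariant, so since G1 and G2 have different degree sequences they cannot be isomorphic.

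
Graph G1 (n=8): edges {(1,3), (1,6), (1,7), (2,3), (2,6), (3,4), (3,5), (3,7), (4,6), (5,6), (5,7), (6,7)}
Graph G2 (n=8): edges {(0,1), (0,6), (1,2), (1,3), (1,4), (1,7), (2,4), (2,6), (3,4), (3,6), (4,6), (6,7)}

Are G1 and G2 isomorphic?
Yes, isomorphic

The graphs are isomorphic.
One valid mapping φ: V(G1) → V(G2): 0→5, 1→3, 2→0, 3→6, 4→7, 5→2, 6→1, 7→4

Verify φ preserves adjacency — for each edge of G1, its image is an edge of G2:
  (1,3) → (φ(1),φ(3)) = (3,6) ∈ E(G2) ✓
  (1,6) → (φ(1),φ(6)) = (1,3) ∈ E(G2) ✓
  (1,7) → (φ(1),φ(7)) = (3,4) ∈ E(G2) ✓
  (2,3) → (φ(2),φ(3)) = (0,6) ∈ E(G2) ✓
  (2,6) → (φ(2),φ(6)) = (0,1) ∈ E(G2) ✓
  (3,4) → (φ(3),φ(4)) = (6,7) ∈ E(G2) ✓
  (3,5) → (φ(3),φ(5)) = (2,6) ∈ E(G2) ✓
  (3,7) → (φ(3),φ(7)) = (4,6) ∈ E(G2) ✓
  (4,6) → (φ(4),φ(6)) = (1,7) ∈ E(G2) ✓
  (5,6) → (φ(5),φ(6)) = (1,2) ∈ E(G2) ✓
  (5,7) → (φ(5),φ(7)) = (2,4) ∈ E(G2) ✓
  (6,7) → (φ(6),φ(7)) = (1,4) ∈ E(G2) ✓
All 12 edges of G1 map to edges of G2, and |E(G1)| = |E(G2)| = 12, so φ is a bijection on edges as well as vertices. Hence G1 ≅ G2.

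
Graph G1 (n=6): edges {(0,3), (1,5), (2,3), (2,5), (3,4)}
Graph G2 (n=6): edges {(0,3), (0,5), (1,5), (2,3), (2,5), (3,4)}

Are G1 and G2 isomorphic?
No, not isomorphic

The graphs are NOT isomorphic.

Counting edges: G1 has 5 edge(s); G2 has 6 edge(s).
Edge count is an isomorphism invariant (a bijection on vertices induces a bijection on edges), so differing edge counts rule out isomorphism.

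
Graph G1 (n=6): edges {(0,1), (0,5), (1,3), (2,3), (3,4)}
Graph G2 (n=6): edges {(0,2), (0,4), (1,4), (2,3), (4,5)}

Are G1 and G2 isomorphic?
Yes, isomorphic

The graphs are isomorphic.
One valid mapping φ: V(G1) → V(G2): 0→2, 1→0, 2→1, 3→4, 4→5, 5→3

Verify φ preserves adjacency — for each edge of G1, its image is an edge of G2:
  (0,1) → (φ(0),φ(1)) = (0,2) ∈ E(G2) ✓
  (0,5) → (φ(0),φ(5)) = (2,3) ∈ E(G2) ✓
  (1,3) → (φ(1),φ(3)) = (0,4) ∈ E(G2) ✓
  (2,3) → (φ(2),φ(3)) = (1,4) ∈ E(G2) ✓
  (3,4) → (φ(3),φ(4)) = (4,5) ∈ E(G2) ✓
All 5 edges of G1 map to edges of G2, and |E(G1)| = |E(G2)| = 5, so φ is a bijection on edges as well as vertices. Hence G1 ≅ G2.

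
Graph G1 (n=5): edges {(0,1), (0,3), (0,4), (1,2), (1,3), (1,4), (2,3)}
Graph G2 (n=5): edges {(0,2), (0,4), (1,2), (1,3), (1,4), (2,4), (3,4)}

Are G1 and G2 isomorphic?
Yes, isomorphic

The graphs are isomorphic.
One valid mapping φ: V(G1) → V(G2): 0→1, 1→4, 2→0, 3→2, 4→3

Verify φ preserves adjacency — for each edge of G1, its image is an edge of G2:
  (0,1) → (φ(0),φ(1)) = (1,4) ∈ E(G2) ✓
  (0,3) → (φ(0),φ(3)) = (1,2) ∈ E(G2) ✓
  (0,4) → (φ(0),φ(4)) = (1,3) ∈ E(G2) ✓
  (1,2) → (φ(1),φ(2)) = (0,4) ∈ E(G2) ✓
  (1,3) → (φ(1),φ(3)) = (2,4) ∈ E(G2) ✓
  (1,4) → (φ(1),φ(4)) = (3,4) ∈ E(G2) ✓
  (2,3) → (φ(2),φ(3)) = (0,2) ∈ E(G2) ✓
All 7 edges of G1 map to edges of G2, and |E(G1)| = |E(G2)| = 7, so φ is a bijection on edges as well as vertices. Hence G1 ≅ G2.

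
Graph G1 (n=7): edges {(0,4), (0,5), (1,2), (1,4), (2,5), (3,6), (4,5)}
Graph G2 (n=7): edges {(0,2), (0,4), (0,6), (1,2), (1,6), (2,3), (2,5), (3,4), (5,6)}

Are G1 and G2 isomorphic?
No, not isomorphic

The graphs are NOT isomorphic.

Counting triangles (3-cliques): G1 has 1, G2 has 0.
Triangle count is an isomorphism invariant, so differing triangle counts rule out isomorphism.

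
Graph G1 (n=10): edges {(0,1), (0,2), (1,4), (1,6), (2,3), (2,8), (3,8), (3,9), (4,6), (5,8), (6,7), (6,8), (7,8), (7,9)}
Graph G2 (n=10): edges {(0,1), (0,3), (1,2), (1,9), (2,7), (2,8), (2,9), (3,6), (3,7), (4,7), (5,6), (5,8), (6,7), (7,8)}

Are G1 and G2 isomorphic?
Yes, isomorphic

The graphs are isomorphic.
One valid mapping φ: V(G1) → V(G2): 0→0, 1→1, 2→3, 3→6, 4→9, 5→4, 6→2, 7→8, 8→7, 9→5

Verify φ preserves adjacency — for each edge of G1, its image is an edge of G2:
  (0,1) → (φ(0),φ(1)) = (0,1) ∈ E(G2) ✓
  (0,2) → (φ(0),φ(2)) = (0,3) ∈ E(G2) ✓
  (1,4) → (φ(1),φ(4)) = (1,9) ∈ E(G2) ✓
  (1,6) → (φ(1),φ(6)) = (1,2) ∈ E(G2) ✓
  (2,3) → (φ(2),φ(3)) = (3,6) ∈ E(G2) ✓
  (2,8) → (φ(2),φ(8)) = (3,7) ∈ E(G2) ✓
  (3,8) → (φ(3),φ(8)) = (6,7) ∈ E(G2) ✓
  (3,9) → (φ(3),φ(9)) = (5,6) ∈ E(G2) ✓
  (4,6) → (φ(4),φ(6)) = (2,9) ∈ E(G2) ✓
  (5,8) → (φ(5),φ(8)) = (4,7) ∈ E(G2) ✓
  (6,7) → (φ(6),φ(7)) = (2,8) ∈ E(G2) ✓
  (6,8) → (φ(6),φ(8)) = (2,7) ∈ E(G2) ✓
  (7,8) → (φ(7),φ(8)) = (7,8) ∈ E(G2) ✓
  (7,9) → (φ(7),φ(9)) = (5,8) ∈ E(G2) ✓
All 14 edges of G1 map to edges of G2, and |E(G1)| = |E(G2)| = 14, so φ is a bijection on edges as well as vertices. Hence G1 ≅ G2.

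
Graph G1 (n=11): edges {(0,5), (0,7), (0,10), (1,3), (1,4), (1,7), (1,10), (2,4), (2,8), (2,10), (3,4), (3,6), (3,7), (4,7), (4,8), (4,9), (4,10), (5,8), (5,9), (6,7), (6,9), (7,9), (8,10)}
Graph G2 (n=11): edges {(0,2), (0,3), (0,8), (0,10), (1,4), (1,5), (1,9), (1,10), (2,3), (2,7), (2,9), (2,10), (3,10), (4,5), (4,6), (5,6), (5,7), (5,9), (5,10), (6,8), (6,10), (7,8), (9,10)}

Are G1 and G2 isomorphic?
Yes, isomorphic

The graphs are isomorphic.
One valid mapping φ: V(G1) → V(G2): 0→7, 1→9, 2→3, 3→1, 4→10, 5→8, 6→4, 7→5, 8→0, 9→6, 10→2

Verify φ preserves adjacency — for each edge of G1, its image is an edge of G2:
  (0,5) → (φ(0),φ(5)) = (7,8) ∈ E(G2) ✓
  (0,7) → (φ(0),φ(7)) = (5,7) ∈ E(G2) ✓
  (0,10) → (φ(0),φ(10)) = (2,7) ∈ E(G2) ✓
  (1,3) → (φ(1),φ(3)) = (1,9) ∈ E(G2) ✓
  (1,4) → (φ(1),φ(4)) = (9,10) ∈ E(G2) ✓
  (1,7) → (φ(1),φ(7)) = (5,9) ∈ E(G2) ✓
  (1,10) → (φ(1),φ(10)) = (2,9) ∈ E(G2) ✓
  (2,4) → (φ(2),φ(4)) = (3,10) ∈ E(G2) ✓
  (2,8) → (φ(2),φ(8)) = (0,3) ∈ E(G2) ✓
  (2,10) → (φ(2),φ(10)) = (2,3) ∈ E(G2) ✓
  (3,4) → (φ(3),φ(4)) = (1,10) ∈ E(G2) ✓
  (3,6) → (φ(3),φ(6)) = (1,4) ∈ E(G2) ✓
  (3,7) → (φ(3),φ(7)) = (1,5) ∈ E(G2) ✓
  (4,7) → (φ(4),φ(7)) = (5,10) ∈ E(G2) ✓
  (4,8) → (φ(4),φ(8)) = (0,10) ∈ E(G2) ✓
  (4,9) → (φ(4),φ(9)) = (6,10) ∈ E(G2) ✓
  (4,10) → (φ(4),φ(10)) = (2,10) ∈ E(G2) ✓
  (5,8) → (φ(5),φ(8)) = (0,8) ∈ E(G2) ✓
  (5,9) → (φ(5),φ(9)) = (6,8) ∈ E(G2) ✓
  (6,7) → (φ(6),φ(7)) = (4,5) ∈ E(G2) ✓
  (6,9) → (φ(6),φ(9)) = (4,6) ∈ E(G2) ✓
  (7,9) → (φ(7),φ(9)) = (5,6) ∈ E(G2) ✓
  (8,10) → (φ(8),φ(10)) = (0,2) ∈ E(G2) ✓
All 23 edges of G1 map to edges of G2, and |E(G1)| = |E(G2)| = 23, so φ is a bijection on edges as well as vertices. Hence G1 ≅ G2.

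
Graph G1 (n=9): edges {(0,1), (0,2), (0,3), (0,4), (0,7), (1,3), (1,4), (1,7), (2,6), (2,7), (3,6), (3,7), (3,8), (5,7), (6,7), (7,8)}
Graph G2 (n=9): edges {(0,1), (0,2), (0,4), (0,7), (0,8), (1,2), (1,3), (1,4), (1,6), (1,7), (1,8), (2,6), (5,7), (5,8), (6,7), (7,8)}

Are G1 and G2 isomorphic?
Yes, isomorphic

The graphs are isomorphic.
One valid mapping φ: V(G1) → V(G2): 0→7, 1→8, 2→6, 3→0, 4→5, 5→3, 6→2, 7→1, 8→4

Verify φ preserves adjacency — for each edge of G1, its image is an edge of G2:
  (0,1) → (φ(0),φ(1)) = (7,8) ∈ E(G2) ✓
  (0,2) → (φ(0),φ(2)) = (6,7) ∈ E(G2) ✓
  (0,3) → (φ(0),φ(3)) = (0,7) ∈ E(G2) ✓
  (0,4) → (φ(0),φ(4)) = (5,7) ∈ E(G2) ✓
  (0,7) → (φ(0),φ(7)) = (1,7) ∈ E(G2) ✓
  (1,3) → (φ(1),φ(3)) = (0,8) ∈ E(G2) ✓
  (1,4) → (φ(1),φ(4)) = (5,8) ∈ E(G2) ✓
  (1,7) → (φ(1),φ(7)) = (1,8) ∈ E(G2) ✓
  (2,6) → (φ(2),φ(6)) = (2,6) ∈ E(G2) ✓
  (2,7) → (φ(2),φ(7)) = (1,6) ∈ E(G2) ✓
  (3,6) → (φ(3),φ(6)) = (0,2) ∈ E(G2) ✓
  (3,7) → (φ(3),φ(7)) = (0,1) ∈ E(G2) ✓
  (3,8) → (φ(3),φ(8)) = (0,4) ∈ E(G2) ✓
  (5,7) → (φ(5),φ(7)) = (1,3) ∈ E(G2) ✓
  (6,7) → (φ(6),φ(7)) = (1,2) ∈ E(G2) ✓
  (7,8) → (φ(7),φ(8)) = (1,4) ∈ E(G2) ✓
All 16 edges of G1 map to edges of G2, and |E(G1)| = |E(G2)| = 16, so φ is a bijection on edges as well as vertices. Hence G1 ≅ G2.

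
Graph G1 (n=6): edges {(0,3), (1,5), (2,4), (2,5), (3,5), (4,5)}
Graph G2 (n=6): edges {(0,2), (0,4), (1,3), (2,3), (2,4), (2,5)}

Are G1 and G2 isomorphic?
Yes, isomorphic

The graphs are isomorphic.
One valid mapping φ: V(G1) → V(G2): 0→1, 1→5, 2→0, 3→3, 4→4, 5→2

Verify φ preserves adjacency — for each edge of G1, its image is an edge of G2:
  (0,3) → (φ(0),φ(3)) = (1,3) ∈ E(G2) ✓
  (1,5) → (φ(1),φ(5)) = (2,5) ∈ E(G2) ✓
  (2,4) → (φ(2),φ(4)) = (0,4) ∈ E(G2) ✓
  (2,5) → (φ(2),φ(5)) = (0,2) ∈ E(G2) ✓
  (3,5) → (φ(3),φ(5)) = (2,3) ∈ E(G2) ✓
  (4,5) → (φ(4),φ(5)) = (2,4) ∈ E(G2) ✓
All 6 edges of G1 map to edges of G2, and |E(G1)| = |E(G2)| = 6, so φ is a bijection on edges as well as vertices. Hence G1 ≅ G2.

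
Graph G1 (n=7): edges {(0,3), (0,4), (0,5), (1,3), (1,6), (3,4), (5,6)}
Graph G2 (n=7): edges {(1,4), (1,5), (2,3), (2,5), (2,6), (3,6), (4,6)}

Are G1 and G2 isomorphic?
Yes, isomorphic

The graphs are isomorphic.
One valid mapping φ: V(G1) → V(G2): 0→2, 1→4, 2→0, 3→6, 4→3, 5→5, 6→1

Verify φ preserves adjacency — for each edge of G1, its image is an edge of G2:
  (0,3) → (φ(0),φ(3)) = (2,6) ∈ E(G2) ✓
  (0,4) → (φ(0),φ(4)) = (2,3) ∈ E(G2) ✓
  (0,5) → (φ(0),φ(5)) = (2,5) ∈ E(G2) ✓
  (1,3) → (φ(1),φ(3)) = (4,6) ∈ E(G2) ✓
  (1,6) → (φ(1),φ(6)) = (1,4) ∈ E(G2) ✓
  (3,4) → (φ(3),φ(4)) = (3,6) ∈ E(G2) ✓
  (5,6) → (φ(5),φ(6)) = (1,5) ∈ E(G2) ✓
All 7 edges of G1 map to edges of G2, and |E(G1)| = |E(G2)| = 7, so φ is a bijection on edges as well as vertices. Hence G1 ≅ G2.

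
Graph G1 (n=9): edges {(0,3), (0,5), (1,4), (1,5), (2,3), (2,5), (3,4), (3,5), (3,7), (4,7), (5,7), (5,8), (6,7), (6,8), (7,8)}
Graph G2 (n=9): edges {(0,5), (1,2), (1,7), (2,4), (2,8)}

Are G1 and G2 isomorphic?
No, not isomorphic

The graphs are NOT isomorphic.

Connected components of G1: 1 component(s) with vertex sets [[0, 1, 2, 3, 4, 5, 6, 7, 8]], sizes [9].
Connected components of G2: 4 component(s) with vertex sets [[3], [6], [0, 5], [1, 2, 4, 7, 8]], sizes [1, 1, 2, 5].
The number of connected components (and the multiset of component sizes) is an isomorphism invariant — an isomorphism maps each component of G1 bijectively onto a component of G2. Since G1 has 1 component(s) and G2 has 4, they cannot be isomorphic.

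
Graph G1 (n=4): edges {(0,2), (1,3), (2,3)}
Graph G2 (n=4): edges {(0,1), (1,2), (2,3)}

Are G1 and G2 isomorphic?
Yes, isomorphic

The graphs are isomorphic.
One valid mapping φ: V(G1) → V(G2): 0→3, 1→0, 2→2, 3→1

Verify φ preserves adjacency — for each edge of G1, its image is an edge of G2:
  (0,2) → (φ(0),φ(2)) = (2,3) ∈ E(G2) ✓
  (1,3) → (φ(1),φ(3)) = (0,1) ∈ E(G2) ✓
  (2,3) → (φ(2),φ(3)) = (1,2) ∈ E(G2) ✓
All 3 edges of G1 map to edges of G2, and |E(G1)| = |E(G2)| = 3, so φ is a bijection on edges as well as vertices. Hence G1 ≅ G2.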